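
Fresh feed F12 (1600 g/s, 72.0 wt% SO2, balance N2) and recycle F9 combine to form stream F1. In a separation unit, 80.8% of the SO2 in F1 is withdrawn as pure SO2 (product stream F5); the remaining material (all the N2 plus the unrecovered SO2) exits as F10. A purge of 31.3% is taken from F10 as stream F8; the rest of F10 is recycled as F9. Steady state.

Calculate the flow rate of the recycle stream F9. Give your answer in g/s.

1158 g/s

N2 enters only via F12 and leaves only via the purge: 1600×0.280 = 0.313×(N2 in F10), and the separation unit passes all N2, so N2 in F1 = N2 in F10 = 1431.3 g/s.
SO2 in F1: m_A = 1600×0.720 + (1−0.313)·(1−0.808)·m_A, so m_A = 1152/0.8681 = 1327 g/s.
F10 = (1−0.808)×1327 + 1431.3 = 1686.1 g/s.
Recycle F9 = (1−0.313)×1686.1 = 1158.4 g/s.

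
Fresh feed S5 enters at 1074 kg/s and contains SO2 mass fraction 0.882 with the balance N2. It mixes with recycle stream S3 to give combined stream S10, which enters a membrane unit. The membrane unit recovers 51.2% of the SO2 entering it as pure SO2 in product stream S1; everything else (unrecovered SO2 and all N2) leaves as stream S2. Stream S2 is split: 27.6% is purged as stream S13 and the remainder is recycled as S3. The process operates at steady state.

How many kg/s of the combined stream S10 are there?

N2 enters only via S5 and leaves only via the purge: 1074×0.118 = 0.276×(N2 in S2), and the membrane unit passes all N2, so N2 in S10 = N2 in S2 = 459.17 kg/s.
SO2 in S10: m_A = 1074×0.882 + (1−0.276)·(1−0.512)·m_A, so m_A = 947.27/0.6467 = 1464.8 kg/s.
S10 = 1464.8 + 459.17 = 1924 kg/s.

1924 kg/s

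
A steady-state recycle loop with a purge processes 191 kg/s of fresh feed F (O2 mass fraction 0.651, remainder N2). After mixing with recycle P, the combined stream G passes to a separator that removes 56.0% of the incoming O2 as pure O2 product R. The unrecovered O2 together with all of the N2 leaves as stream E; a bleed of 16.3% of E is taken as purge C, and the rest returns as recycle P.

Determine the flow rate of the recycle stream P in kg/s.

N2 enters only via F and leaves only via the purge: 191×0.349 = 0.163×(N2 in E), and the separator passes all N2, so N2 in G = N2 in E = 408.95 kg/s.
O2 in G: m_A = 191×0.651 + (1−0.163)·(1−0.560)·m_A, so m_A = 124.34/0.6317 = 196.83 kg/s.
E = (1−0.560)×196.83 + 408.95 = 495.56 kg/s.
Recycle P = (1−0.163)×495.56 = 414.78 kg/s.

414.8 kg/s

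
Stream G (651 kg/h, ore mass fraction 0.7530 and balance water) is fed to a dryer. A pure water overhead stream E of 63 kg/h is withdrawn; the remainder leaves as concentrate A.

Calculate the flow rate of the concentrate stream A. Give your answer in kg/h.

588 kg/h

Concentrate = 651 − 63 = 588 kg/h.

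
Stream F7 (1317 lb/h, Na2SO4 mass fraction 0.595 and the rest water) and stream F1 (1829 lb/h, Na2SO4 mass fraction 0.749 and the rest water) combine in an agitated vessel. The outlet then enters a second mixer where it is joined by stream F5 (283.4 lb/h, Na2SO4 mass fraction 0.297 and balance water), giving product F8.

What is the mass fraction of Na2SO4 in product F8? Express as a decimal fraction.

Overall, product flow = 3429.4 lb/h.
Na2SO4 in = 1317×0.595 + 1829×0.749 + 283.4×0.297 = 2237.7 lb/h.
Na2SO4 fraction in F8 = 0.653.

0.653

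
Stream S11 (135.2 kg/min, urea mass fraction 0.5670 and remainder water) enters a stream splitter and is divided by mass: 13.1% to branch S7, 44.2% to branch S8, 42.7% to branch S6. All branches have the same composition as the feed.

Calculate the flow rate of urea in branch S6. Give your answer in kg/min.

Branch S6 total = 0.427×135.2 = 57.73 kg/min.
urea in S6 = 0.567×57.73 = 32.733 kg/min.

32.73 kg/min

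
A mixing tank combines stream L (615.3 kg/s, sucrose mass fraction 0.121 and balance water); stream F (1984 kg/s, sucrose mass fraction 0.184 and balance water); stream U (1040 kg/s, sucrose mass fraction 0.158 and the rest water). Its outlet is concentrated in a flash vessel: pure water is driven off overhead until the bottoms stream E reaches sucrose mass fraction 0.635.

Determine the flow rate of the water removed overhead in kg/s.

2688 kg/s

sucrose entering = 615.3×0.121 + 1984×0.184 + 1040×0.158 = 603.83 kg/s.
All sucrose reports to E, so E = 603.83/0.635 = 950.91 kg/s.
Total feed = 3639.3 kg/s; overhead = 3639.3 − 950.91 = 2688.4 kg/s.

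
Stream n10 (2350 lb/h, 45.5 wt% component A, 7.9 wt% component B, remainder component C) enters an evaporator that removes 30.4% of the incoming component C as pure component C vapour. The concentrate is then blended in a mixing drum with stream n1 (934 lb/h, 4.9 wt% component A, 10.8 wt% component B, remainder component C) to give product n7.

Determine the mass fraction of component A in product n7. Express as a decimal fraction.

Vapour removed = 0.304×0.466×2350 = 332.91 lb/h; concentrate = 2017.1 lb/h.
component A reaching the mixer = 1069.2 (from concentrate) + 934×0.049 = 1115 lb/h.
Product flow = 2017.1 + 934 = 2951.1 lb/h; component A fraction = 0.378.

0.378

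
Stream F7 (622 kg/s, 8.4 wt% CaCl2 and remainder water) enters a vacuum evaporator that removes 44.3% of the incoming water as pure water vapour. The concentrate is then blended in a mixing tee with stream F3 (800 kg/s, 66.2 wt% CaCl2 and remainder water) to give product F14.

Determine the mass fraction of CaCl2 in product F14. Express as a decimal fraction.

0.497

Vapour removed = 0.443×0.916×622 = 252.4 kg/s; concentrate = 369.6 kg/s.
CaCl2 reaching the mixer = 52.248 (from concentrate) + 800×0.662 = 581.85 kg/s.
Product flow = 369.6 + 800 = 1169.6 kg/s; CaCl2 fraction = 0.497.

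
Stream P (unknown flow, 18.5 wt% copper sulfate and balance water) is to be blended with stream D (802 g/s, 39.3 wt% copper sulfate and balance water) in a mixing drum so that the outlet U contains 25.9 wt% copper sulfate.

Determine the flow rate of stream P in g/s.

1452 g/s

Let P be the unknown flow. Total out = 802 + P.
copper sulfate balance: 315.19 + 0.185·P = 0.259·(802 + P)
(0.185 − 0.259)·P = 0.259×802 − 315.19 = -107.47
P = -107.47 / -0.074 = 1452.3 g/s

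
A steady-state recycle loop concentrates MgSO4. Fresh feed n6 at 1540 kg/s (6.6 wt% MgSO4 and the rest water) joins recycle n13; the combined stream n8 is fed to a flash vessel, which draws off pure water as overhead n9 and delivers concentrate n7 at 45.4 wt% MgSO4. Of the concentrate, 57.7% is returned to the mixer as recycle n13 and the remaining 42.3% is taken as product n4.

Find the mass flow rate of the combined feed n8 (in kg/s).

1845 kg/s

Overall MgSO4 balance (none leaves overhead): MgSO4 in fresh feed = MgSO4 in product, i.e. 1540×0.066 = (1−0.577)·n7·0.454.
n7 = 101.64/(0.454×0.423) = 529.26 kg/s.
Recycle n13 = 0.577×529.26 = 305.38 kg/s.
Combined feed n8 = 1540 + 305.38 = 1845.4 kg/s.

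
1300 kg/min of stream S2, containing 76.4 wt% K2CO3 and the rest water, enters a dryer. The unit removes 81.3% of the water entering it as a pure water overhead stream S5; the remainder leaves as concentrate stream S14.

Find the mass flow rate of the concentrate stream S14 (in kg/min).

water entering = 1300×0.236 = 306.8 kg/min; overhead removed = 0.813×306.8 = 249.43 kg/min.
Concentrate = 1300 − 249.43 = 1050.6 kg/min.

1051 kg/min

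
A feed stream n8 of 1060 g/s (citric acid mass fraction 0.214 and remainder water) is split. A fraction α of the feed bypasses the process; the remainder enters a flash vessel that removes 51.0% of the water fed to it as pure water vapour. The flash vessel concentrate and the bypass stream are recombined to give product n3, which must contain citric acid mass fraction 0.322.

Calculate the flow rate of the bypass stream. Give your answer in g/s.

173.1 g/s

All 1060×0.214 = 226.84 g/s of citric acid reaches n3, so n3 = 226.84/0.322 = 704.47 g/s and vapour = 355.53 g/s.
The evaporator receives (1−α)·1060 of feed at 0.786 water and removes 0.510 of that water:
0.510×0.786×(1−α)×1060 = 355.53
(1−α) = 355.53/424.91 = 0.8367;  α = 0.1633.
Bypass flow = 0.1633×1060 = 173.09 g/s.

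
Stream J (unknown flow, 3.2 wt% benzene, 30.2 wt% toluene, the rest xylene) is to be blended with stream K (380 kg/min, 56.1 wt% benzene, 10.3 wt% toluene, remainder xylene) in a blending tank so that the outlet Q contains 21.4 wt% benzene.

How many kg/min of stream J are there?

Let J be the unknown flow. Total out = 380 + J.
benzene balance: 213.18 + 0.032·J = 0.214·(380 + J)
(0.032 − 0.214)·J = 0.214×380 − 213.18 = -131.86
J = -131.86 / -0.182 = 724.51 kg/min

724.5 kg/min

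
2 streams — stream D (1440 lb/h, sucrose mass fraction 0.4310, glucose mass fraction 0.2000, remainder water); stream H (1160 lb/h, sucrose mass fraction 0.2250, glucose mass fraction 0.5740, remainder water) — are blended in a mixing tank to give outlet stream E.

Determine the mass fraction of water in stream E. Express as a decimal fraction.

Total flow out = 1440 + 1160 = 2600 lb/h.
water in = 1440×0.369 + 1160×0.201 = 764.52 lb/h.
water mass fraction in E = 764.52/2600 = 0.2940.

0.2940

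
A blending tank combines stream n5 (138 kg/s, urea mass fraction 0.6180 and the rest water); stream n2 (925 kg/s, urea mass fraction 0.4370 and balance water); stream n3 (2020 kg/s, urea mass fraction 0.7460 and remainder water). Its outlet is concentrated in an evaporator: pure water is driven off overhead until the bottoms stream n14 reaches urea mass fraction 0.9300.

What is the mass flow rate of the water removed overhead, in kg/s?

936.3 kg/s

urea entering = 138×0.618 + 925×0.437 + 2020×0.746 = 1996.4 kg/s.
All urea reports to n14, so n14 = 1996.4/0.930 = 2146.7 kg/s.
Total feed = 3083 kg/s; overhead = 3083 − 2146.7 = 936.3 kg/s.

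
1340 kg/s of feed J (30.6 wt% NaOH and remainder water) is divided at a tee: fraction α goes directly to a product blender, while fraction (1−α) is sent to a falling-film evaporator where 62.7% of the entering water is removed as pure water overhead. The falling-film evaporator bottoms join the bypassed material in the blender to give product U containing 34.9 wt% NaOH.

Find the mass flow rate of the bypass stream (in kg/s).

960.6 kg/s

All 1340×0.306 = 410.04 kg/s of NaOH reaches U, so U = 410.04/0.349 = 1174.9 kg/s and vapour = 165.1 kg/s.
The evaporator receives (1−α)·1340 of feed at 0.694 water and removes 0.627 of that water:
0.627×0.694×(1−α)×1340 = 165.1
(1−α) = 165.1/583.08 = 0.2831;  α = 0.7169.
Bypass flow = 0.7169×1340 = 960.58 kg/s.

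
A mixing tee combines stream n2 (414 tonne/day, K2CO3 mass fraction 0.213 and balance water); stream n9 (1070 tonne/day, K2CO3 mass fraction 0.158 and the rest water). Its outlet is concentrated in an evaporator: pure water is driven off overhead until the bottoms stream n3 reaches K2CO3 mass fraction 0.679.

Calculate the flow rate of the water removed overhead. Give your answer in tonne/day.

K2CO3 entering = 414×0.213 + 1070×0.158 = 257.24 tonne/day.
All K2CO3 reports to n3, so n3 = 257.24/0.679 = 378.85 tonne/day.
Total feed = 1484 tonne/day; overhead = 1484 − 378.85 = 1105.1 tonne/day.

1105 tonne/day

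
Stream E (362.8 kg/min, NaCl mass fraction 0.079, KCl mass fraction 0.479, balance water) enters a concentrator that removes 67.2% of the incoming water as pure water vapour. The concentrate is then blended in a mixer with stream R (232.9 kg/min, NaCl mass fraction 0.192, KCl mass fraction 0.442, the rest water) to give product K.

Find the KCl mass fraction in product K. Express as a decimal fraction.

Vapour removed = 0.672×0.442×362.8 = 107.76 kg/min; concentrate = 255.04 kg/min.
KCl reaching the mixer = 173.78 (from concentrate) + 232.9×0.442 = 276.72 kg/min.
Product flow = 255.04 + 232.9 = 487.94 kg/min; KCl fraction = 0.567.

0.567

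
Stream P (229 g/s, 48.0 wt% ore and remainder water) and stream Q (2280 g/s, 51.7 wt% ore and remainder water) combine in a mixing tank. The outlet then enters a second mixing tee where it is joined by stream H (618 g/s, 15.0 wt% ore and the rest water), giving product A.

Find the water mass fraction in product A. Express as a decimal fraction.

0.558

Overall, product flow = 3127 g/s.
water in = 229×0.520 + 2280×0.483 + 618×0.850 = 1745.6 g/s.
water fraction in A = 0.558.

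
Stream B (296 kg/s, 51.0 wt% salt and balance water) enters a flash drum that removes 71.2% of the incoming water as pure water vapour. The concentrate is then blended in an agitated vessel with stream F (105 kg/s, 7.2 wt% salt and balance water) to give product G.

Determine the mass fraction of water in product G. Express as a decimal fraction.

Vapour removed = 0.712×0.490×296 = 103.27 kg/s; concentrate = 192.73 kg/s.
water reaching the mixer = 41.772 (from concentrate) + 105×0.928 = 139.21 kg/s.
Product flow = 192.73 + 105 = 297.73 kg/s; water fraction = 0.468.

0.468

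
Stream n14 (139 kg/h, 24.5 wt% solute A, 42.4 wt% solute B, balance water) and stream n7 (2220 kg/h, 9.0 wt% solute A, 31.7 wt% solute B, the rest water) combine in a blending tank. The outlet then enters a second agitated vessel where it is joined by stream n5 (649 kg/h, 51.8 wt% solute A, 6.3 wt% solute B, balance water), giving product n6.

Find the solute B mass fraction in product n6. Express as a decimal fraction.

0.267

Overall, product flow = 3008 kg/h.
solute B in = 139×0.424 + 2220×0.317 + 649×0.063 = 803.56 kg/h.
solute B fraction in n6 = 0.267.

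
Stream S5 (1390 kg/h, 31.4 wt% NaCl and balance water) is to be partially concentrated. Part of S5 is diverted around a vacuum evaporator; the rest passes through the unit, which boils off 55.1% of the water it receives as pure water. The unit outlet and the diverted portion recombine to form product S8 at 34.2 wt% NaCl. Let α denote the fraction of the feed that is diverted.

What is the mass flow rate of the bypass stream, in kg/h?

All 1390×0.314 = 436.46 kg/h of NaCl reaches S8, so S8 = 436.46/0.342 = 1276.2 kg/h and vapour = 113.8 kg/h.
The evaporator receives (1−α)·1390 of feed at 0.686 water and removes 0.551 of that water:
0.551×0.686×(1−α)×1390 = 113.8
(1−α) = 113.8/525.4 = 0.2166;  α = 0.7834.
Bypass flow = 0.7834×1390 = 1088.9 kg/h.

1089 kg/h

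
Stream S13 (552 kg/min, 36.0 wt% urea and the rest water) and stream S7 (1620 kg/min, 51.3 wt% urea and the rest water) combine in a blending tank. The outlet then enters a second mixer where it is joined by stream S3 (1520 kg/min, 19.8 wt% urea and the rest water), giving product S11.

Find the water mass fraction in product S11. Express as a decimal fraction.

Overall, product flow = 3692 kg/min.
water in = 552×0.640 + 1620×0.487 + 1520×0.802 = 2361.3 kg/min.
water fraction in S11 = 0.6396.

0.6396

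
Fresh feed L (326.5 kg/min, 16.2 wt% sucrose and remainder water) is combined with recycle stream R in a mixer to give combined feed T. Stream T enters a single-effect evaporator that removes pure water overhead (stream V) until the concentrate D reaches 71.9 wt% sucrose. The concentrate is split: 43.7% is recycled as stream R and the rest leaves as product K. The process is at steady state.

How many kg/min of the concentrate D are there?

Overall sucrose balance (none leaves overhead): sucrose in fresh feed = sucrose in product, i.e. 326.5×0.162 = (1−0.437)·D·0.719.
D = 52.893/(0.719×0.563) = 130.67 kg/min.

130.7 kg/min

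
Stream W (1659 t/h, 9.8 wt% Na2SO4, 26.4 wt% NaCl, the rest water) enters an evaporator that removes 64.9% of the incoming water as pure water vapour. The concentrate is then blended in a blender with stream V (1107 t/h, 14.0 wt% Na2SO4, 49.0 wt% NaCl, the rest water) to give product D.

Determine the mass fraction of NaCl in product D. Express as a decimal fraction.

0.472

Vapour removed = 0.649×0.638×1659 = 686.93 t/h; concentrate = 972.07 t/h.
NaCl reaching the mixer = 437.98 (from concentrate) + 1107×0.490 = 980.41 t/h.
Product flow = 972.07 + 1107 = 2079.1 t/h; NaCl fraction = 0.472.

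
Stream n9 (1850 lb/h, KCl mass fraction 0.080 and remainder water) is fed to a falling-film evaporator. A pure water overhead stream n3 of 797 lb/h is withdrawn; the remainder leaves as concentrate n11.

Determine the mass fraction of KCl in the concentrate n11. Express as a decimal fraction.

KCl is not removed: 1850×0.080 = 148 lb/h of KCl enters n11.
Concentrate = 1850 − 797 = 1053 lb/h.
Mass fraction = 148/1053 = 0.141.

0.141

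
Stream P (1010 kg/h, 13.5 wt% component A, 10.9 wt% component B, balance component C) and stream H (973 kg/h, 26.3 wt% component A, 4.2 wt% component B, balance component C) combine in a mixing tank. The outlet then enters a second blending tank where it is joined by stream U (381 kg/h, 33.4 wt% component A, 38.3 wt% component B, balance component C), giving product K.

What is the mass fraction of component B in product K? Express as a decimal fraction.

0.126

Overall, product flow = 2364 kg/h.
component B in = 1010×0.109 + 973×0.042 + 381×0.383 = 296.88 kg/h.
component B fraction in K = 0.126.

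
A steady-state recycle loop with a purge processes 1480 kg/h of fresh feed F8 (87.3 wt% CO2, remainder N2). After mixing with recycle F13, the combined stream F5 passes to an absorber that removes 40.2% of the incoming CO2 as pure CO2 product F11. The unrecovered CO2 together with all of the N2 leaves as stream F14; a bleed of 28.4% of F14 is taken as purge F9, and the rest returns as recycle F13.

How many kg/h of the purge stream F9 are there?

571.7 kg/h

N2 enters only via F8 and leaves only via the purge: 1480×0.127 = 0.284×(N2 in F14), and the absorber passes all N2, so N2 in F5 = N2 in F14 = 661.83 kg/h.
CO2 in F5: m_A = 1480×0.873 + (1−0.284)·(1−0.402)·m_A, so m_A = 1292/0.5718 = 2259.5 kg/h.
F14 = (1−0.402)×2259.5 + 661.83 = 2013 kg/h.
Purge F9 = 0.284×2013 = 571.69 kg/h.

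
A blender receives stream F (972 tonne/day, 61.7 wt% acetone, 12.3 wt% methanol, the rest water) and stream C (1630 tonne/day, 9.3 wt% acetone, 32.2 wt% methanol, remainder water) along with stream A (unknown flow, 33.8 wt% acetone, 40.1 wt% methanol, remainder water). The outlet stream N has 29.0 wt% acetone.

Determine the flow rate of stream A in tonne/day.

68.04 tonne/day

Let A be the unknown flow. Total out = 2602 + A.
acetone balance: 751.31 + 0.338·A = 0.290·(2602 + A)
(0.338 − 0.290)·A = 0.290×2602 − 751.31 = 3.266
A = 3.266 / 0.048 = 68.042 tonne/day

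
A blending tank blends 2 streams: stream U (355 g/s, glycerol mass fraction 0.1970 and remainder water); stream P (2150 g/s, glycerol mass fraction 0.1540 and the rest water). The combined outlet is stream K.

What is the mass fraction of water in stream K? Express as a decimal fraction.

Total flow out = 355 + 2150 = 2505 g/s.
water in = 355×0.803 + 2150×0.846 = 2104 g/s.
water mass fraction in K = 2104/2505 = 0.8399.

0.8399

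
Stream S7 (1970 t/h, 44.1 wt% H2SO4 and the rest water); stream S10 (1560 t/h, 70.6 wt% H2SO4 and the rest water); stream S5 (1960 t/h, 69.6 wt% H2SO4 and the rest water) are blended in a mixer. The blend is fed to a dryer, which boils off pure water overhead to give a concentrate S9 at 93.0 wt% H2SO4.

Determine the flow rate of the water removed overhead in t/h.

1905 t/h

H2SO4 entering = 1970×0.441 + 1560×0.706 + 1960×0.696 = 3334.3 t/h.
All H2SO4 reports to S9, so S9 = 3334.3/0.930 = 3585.3 t/h.
Total feed = 5490 t/h; overhead = 5490 − 3585.3 = 1904.7 t/h.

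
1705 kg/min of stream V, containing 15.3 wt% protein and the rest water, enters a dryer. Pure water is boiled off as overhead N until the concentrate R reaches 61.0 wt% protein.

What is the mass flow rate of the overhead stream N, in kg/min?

1277 kg/min

protein is conserved: 1705×0.153 = 260.87 kg/min all reports to the concentrate.
Concentrate = 260.87/(target fraction) = 427.65 kg/min.
Overhead = 1705 − 427.65 = 1277.4 kg/min.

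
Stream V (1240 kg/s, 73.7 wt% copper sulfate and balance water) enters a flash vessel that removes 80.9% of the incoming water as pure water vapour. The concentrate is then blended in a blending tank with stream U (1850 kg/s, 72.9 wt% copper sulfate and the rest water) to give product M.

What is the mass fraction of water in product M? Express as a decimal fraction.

Vapour removed = 0.809×0.263×1240 = 263.83 kg/s; concentrate = 976.17 kg/s.
water reaching the mixer = 62.289 (from concentrate) + 1850×0.271 = 563.64 kg/s.
Product flow = 976.17 + 1850 = 2826.2 kg/s; water fraction = 0.199.

0.199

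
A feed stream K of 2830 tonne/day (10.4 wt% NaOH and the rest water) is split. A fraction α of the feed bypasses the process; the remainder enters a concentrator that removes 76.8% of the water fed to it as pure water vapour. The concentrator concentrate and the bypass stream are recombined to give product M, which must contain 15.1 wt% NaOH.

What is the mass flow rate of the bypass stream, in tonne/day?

All 2830×0.104 = 294.32 tonne/day of NaOH reaches M, so M = 294.32/0.151 = 1949.1 tonne/day and vapour = 880.86 tonne/day.
The evaporator receives (1−α)·2830 of feed at 0.896 water and removes 0.768 of that water:
0.768×0.896×(1−α)×2830 = 880.86
(1−α) = 880.86/1947.4 = 0.4523;  α = 0.5477.
Bypass flow = 0.5477×2830 = 1549.9 tonne/day.

1550 tonne/day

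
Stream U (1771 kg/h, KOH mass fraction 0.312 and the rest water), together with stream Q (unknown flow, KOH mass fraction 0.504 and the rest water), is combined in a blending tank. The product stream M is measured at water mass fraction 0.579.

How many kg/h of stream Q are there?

2326 kg/h

Let Q be the unknown flow. Total out = 1771 + Q.
water balance: 1218.4 + 0.496·Q = 0.579·(1771 + Q)
(0.496 − 0.579)·Q = 0.579×1771 − 1218.4 = -193.04
Q = -193.04 / -0.083 = 2325.8 kg/h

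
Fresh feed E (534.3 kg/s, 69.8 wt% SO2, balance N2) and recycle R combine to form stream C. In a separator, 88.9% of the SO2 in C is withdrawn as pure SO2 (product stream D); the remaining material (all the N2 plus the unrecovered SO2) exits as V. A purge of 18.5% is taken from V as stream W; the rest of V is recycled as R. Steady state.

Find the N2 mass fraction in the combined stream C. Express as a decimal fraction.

0.680

N2 enters only via E and leaves only via the purge: 534.3×0.302 = 0.185×(N2 in V), and the separator passes all N2, so N2 in C = N2 in V = 872.21 kg/s.
SO2 in C: m_A = 534.3×0.698 + (1−0.185)·(1−0.889)·m_A, so m_A = 372.94/0.9095 = 410.04 kg/s.
C = 410.04 + 872.21 = 1282.2 kg/s.
N2 fraction in C = 872.21/1282.2 = 0.680.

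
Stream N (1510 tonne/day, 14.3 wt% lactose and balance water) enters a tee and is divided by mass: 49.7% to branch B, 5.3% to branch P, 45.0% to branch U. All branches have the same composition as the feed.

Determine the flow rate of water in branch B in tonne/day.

643.2 tonne/day

Branch B total = 0.497×1510 = 750.47 tonne/day.
water in B = 0.857×750.47 = 643.15 tonne/day.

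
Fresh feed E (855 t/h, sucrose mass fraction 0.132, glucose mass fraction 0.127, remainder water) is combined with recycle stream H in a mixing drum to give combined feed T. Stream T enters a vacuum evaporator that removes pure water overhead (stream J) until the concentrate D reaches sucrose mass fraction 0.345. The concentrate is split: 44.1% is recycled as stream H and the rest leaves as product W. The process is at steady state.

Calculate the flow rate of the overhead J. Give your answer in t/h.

Overall sucrose balance (none leaves overhead): sucrose in fresh feed = sucrose in product, i.e. 855×0.132 = (1−0.441)·D·0.345.
D = 112.86/(0.345×0.559) = 585.21 t/h.
Recycle H = 0.441×585.21 = 258.08 t/h.
Combined feed T = 855 + 258.08 = 1113.1 t/h.
Overhead J = T − D = 1113.1 − 585.21 = 527.87 t/h.

527.9 t/h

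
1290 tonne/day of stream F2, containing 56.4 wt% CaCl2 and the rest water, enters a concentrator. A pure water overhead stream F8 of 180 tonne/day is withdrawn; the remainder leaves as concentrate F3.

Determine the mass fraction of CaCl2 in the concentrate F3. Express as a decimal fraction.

CaCl2 is not removed: 1290×0.564 = 727.56 tonne/day of CaCl2 enters F3.
Concentrate = 1290 − 180 = 1110 tonne/day.
Mass fraction = 727.56/1110 = 0.655.

0.655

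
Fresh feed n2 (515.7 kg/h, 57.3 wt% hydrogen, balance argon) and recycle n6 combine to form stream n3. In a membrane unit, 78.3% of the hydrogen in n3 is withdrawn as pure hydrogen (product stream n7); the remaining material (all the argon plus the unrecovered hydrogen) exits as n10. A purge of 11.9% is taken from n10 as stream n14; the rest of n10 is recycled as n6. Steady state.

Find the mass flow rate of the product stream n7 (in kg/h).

hydrogen in n3: m_A = 515.7×0.573 + (1−0.119)·(1−0.783)·m_A, so m_A = 295.5/0.8088 = 365.34 kg/h.
Product n7 = 0.783×365.34 = 286.06 kg/h.

286.1 kg/h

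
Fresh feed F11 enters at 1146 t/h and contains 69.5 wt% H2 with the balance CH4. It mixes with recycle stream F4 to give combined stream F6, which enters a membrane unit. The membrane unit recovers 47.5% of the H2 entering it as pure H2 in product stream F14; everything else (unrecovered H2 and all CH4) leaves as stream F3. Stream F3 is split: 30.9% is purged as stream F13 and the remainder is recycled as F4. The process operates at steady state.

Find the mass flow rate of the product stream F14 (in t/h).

H2 in F6: m_A = 1146×0.695 + (1−0.309)·(1−0.475)·m_A, so m_A = 796.47/0.6372 = 1249.9 t/h.
Product F14 = 0.475×1249.9 = 593.7 t/h.

593.7 t/h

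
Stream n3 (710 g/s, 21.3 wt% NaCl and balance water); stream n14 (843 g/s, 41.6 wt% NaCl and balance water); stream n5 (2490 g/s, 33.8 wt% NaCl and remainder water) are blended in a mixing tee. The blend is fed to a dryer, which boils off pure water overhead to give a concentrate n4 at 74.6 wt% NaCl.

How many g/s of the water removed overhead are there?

NaCl entering = 710×0.213 + 843×0.416 + 2490×0.338 = 1343.5 g/s.
All NaCl reports to n4, so n4 = 1343.5/0.746 = 1801 g/s.
Total feed = 4043 g/s; overhead = 4043 − 1801 = 2242 g/s.

2242 g/s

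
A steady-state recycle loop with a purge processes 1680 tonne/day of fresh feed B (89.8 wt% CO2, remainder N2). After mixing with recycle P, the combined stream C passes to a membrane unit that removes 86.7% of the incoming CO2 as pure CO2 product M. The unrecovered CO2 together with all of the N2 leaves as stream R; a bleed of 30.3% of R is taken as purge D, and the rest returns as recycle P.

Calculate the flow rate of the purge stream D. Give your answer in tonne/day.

238.4 tonne/day

N2 enters only via B and leaves only via the purge: 1680×0.102 = 0.303×(N2 in R), and the membrane unit passes all N2, so N2 in C = N2 in R = 565.54 tonne/day.
CO2 in C: m_A = 1680×0.898 + (1−0.303)·(1−0.867)·m_A, so m_A = 1508.6/0.9073 = 1662.8 tonne/day.
R = (1−0.867)×1662.8 + 565.54 = 786.69 tonne/day.
Purge D = 0.303×786.69 = 238.37 tonne/day.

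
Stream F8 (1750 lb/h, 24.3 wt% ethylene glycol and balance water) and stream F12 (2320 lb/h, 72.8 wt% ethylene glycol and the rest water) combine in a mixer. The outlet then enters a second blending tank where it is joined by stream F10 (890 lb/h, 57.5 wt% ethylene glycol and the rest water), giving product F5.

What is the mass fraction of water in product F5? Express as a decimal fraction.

0.4706

Overall, product flow = 4960 lb/h.
water in = 1750×0.757 + 2320×0.272 + 890×0.425 = 2334 lb/h.
water fraction in F5 = 0.4706.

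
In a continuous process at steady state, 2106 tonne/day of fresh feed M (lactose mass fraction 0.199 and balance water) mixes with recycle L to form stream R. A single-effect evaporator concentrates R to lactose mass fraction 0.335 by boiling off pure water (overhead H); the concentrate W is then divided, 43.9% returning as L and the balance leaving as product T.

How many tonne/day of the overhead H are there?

Overall lactose balance (none leaves overhead): lactose in fresh feed = lactose in product, i.e. 2106×0.199 = (1−0.439)·W·0.335.
W = 419.09/(0.335×0.561) = 2230 tonne/day.
Recycle L = 0.439×2230 = 978.97 tonne/day.
Combined feed R = 2106 + 978.97 = 3085 tonne/day.
Overhead H = R − W = 3085 − 2230 = 854.97 tonne/day.

855 tonne/day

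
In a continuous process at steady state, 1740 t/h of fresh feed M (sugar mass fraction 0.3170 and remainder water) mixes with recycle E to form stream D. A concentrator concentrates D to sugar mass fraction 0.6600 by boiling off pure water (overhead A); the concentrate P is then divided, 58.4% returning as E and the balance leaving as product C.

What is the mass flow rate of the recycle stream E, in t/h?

1173 t/h

Overall sugar balance (none leaves overhead): sugar in fresh feed = sugar in product, i.e. 1740×0.317 = (1−0.584)·P·0.660.
P = 551.58/(0.660×0.416) = 2009 t/h.
Recycle E = 0.584×2009 = 1173.2 t/h.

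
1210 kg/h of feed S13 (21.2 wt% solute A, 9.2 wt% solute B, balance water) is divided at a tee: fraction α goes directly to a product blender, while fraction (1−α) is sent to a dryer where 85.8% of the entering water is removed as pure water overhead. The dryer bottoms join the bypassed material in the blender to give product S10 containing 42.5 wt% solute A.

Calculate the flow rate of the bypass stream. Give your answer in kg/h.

All 1210×0.212 = 256.52 kg/h of solute A reaches S10, so S10 = 256.52/0.425 = 603.58 kg/h and vapour = 606.42 kg/h.
The evaporator receives (1−α)·1210 of feed at 0.696 water and removes 0.858 of that water:
0.858×0.696×(1−α)×1210 = 606.42
(1−α) = 606.42/722.57 = 0.8393;  α = 0.1607.
Bypass flow = 0.1607×1210 = 194.5 kg/h.

194.5 kg/h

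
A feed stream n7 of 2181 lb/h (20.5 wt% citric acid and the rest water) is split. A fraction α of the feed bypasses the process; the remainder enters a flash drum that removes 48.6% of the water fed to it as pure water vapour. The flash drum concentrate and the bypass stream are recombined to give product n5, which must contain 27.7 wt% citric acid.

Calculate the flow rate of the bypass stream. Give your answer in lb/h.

713.7 lb/h

All 2181×0.205 = 447.1 lb/h of citric acid reaches n5, so n5 = 447.1/0.277 = 1614.1 lb/h and vapour = 566.9 lb/h.
The evaporator receives (1−α)·2181 of feed at 0.795 water and removes 0.486 of that water:
0.486×0.795×(1−α)×2181 = 566.9
(1−α) = 566.9/842.67 = 0.6727;  α = 0.3273.
Bypass flow = 0.3273×2181 = 713.75 lb/h.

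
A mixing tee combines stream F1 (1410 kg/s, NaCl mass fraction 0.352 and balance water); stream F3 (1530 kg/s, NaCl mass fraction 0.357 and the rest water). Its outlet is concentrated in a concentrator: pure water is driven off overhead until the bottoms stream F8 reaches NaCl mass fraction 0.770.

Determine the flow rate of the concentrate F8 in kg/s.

NaCl entering = 1410×0.352 + 1530×0.357 = 1042.5 kg/s.
All NaCl reports to F8, so F8 = 1042.5/0.770 = 1353.9 kg/s.

1354 kg/s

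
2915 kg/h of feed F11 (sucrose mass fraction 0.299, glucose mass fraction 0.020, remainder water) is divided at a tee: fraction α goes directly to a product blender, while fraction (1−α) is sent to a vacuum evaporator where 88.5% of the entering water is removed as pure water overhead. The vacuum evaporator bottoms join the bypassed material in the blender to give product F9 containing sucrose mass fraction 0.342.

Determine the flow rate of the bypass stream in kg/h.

All 2915×0.299 = 871.58 kg/h of sucrose reaches F9, so F9 = 871.58/0.342 = 2548.5 kg/h and vapour = 366.51 kg/h.
The evaporator receives (1−α)·2915 of feed at 0.681 water and removes 0.885 of that water:
0.885×0.681×(1−α)×2915 = 366.51
(1−α) = 366.51/1756.8 = 0.2086;  α = 0.7914.
Bypass flow = 0.7914×2915 = 2306.9 kg/h.

2307 kg/h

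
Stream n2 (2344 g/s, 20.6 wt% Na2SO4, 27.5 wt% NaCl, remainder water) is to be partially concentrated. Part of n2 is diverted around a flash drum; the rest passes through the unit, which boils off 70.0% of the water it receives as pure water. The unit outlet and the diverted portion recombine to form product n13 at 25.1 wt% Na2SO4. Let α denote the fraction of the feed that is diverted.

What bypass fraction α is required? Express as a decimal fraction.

0.507

All 2344×0.206 = 482.86 g/s of Na2SO4 reaches n13, so n13 = 482.86/0.251 = 1923.8 g/s and vapour = 420.24 g/s.
The evaporator receives (1−α)·2344 of feed at 0.519 water and removes 0.700 of that water:
0.700×0.519×(1−α)×2344 = 420.24
(1−α) = 420.24/851.58 = 0.4935;  α = 0.5065.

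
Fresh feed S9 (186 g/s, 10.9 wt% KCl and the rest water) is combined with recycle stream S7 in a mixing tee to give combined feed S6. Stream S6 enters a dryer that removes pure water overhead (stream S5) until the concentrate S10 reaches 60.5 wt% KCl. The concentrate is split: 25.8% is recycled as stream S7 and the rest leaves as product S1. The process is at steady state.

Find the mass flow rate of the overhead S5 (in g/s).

Overall KCl balance (none leaves overhead): KCl in fresh feed = KCl in product, i.e. 186×0.109 = (1−0.258)·S10·0.605.
S10 = 20.274/(0.605×0.742) = 45.163 g/s.
Recycle S7 = 0.258×45.163 = 11.652 g/s.
Combined feed S6 = 186 + 11.652 = 197.65 g/s.
Overhead S5 = S6 − S10 = 197.65 − 45.163 = 152.49 g/s.

152.5 g/s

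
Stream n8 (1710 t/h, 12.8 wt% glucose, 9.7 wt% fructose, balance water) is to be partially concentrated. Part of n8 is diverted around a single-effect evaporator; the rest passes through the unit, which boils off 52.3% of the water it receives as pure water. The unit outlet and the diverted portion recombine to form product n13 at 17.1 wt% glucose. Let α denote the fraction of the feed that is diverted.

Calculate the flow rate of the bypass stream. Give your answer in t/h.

All 1710×0.128 = 218.88 t/h of glucose reaches n13, so n13 = 218.88/0.171 = 1280 t/h and vapour = 430 t/h.
The evaporator receives (1−α)·1710 of feed at 0.775 water and removes 0.523 of that water:
0.523×0.775×(1−α)×1710 = 430
(1−α) = 430/693.11 = 0.6204;  α = 0.3796.
Bypass flow = 0.3796×1710 = 649.12 t/h.

649.1 t/h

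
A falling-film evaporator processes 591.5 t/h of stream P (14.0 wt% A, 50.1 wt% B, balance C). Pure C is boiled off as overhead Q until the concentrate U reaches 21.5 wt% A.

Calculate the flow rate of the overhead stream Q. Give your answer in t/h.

206.3 t/h

A is conserved: 591.5×0.140 = 82.81 t/h all reports to the concentrate.
Concentrate = 82.81/(target fraction) = 385.16 t/h.
Overhead = 591.5 − 385.16 = 206.34 t/h.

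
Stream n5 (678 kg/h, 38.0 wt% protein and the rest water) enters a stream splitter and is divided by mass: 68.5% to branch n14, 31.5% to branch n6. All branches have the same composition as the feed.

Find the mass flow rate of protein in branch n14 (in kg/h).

176.5 kg/h

Branch n14 total = 0.685×678 = 464.43 kg/h.
protein in n14 = 0.380×464.43 = 176.48 kg/h.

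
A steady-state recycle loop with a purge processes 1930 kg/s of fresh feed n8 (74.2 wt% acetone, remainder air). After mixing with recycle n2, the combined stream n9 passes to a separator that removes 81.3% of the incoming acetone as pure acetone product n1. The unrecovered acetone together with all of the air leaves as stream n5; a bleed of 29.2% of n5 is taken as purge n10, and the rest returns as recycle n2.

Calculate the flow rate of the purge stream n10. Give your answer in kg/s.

air enters only via n8 and leaves only via the purge: 1930×0.258 = 0.292×(air in n5), and the separator passes all air, so air in n9 = air in n5 = 1705.3 kg/s.
acetone in n9: m_A = 1930×0.742 + (1−0.292)·(1−0.813)·m_A, so m_A = 1432.1/0.8676 = 1650.6 kg/s.
n5 = (1−0.813)×1650.6 + 1705.3 = 2013.9 kg/s.
Purge n10 = 0.292×2013.9 = 588.07 kg/s.

588.1 kg/s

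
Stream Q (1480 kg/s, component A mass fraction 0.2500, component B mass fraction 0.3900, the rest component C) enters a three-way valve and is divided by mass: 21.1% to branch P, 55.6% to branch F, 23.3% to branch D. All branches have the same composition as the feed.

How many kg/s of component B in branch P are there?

Branch P total = 0.211×1480 = 312.28 kg/s.
component B in P = 0.390×312.28 = 121.79 kg/s.

121.8 kg/s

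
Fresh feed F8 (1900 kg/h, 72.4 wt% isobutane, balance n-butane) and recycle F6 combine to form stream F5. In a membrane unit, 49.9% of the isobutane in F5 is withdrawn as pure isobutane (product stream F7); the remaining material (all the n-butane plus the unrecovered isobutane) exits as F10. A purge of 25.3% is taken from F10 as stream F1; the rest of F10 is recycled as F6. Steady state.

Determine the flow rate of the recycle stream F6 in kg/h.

n-butane enters only via F8 and leaves only via the purge: 1900×0.276 = 0.253×(n-butane in F10), and the membrane unit passes all n-butane, so n-butane in F5 = n-butane in F10 = 2072.7 kg/h.
isobutane in F5: m_A = 1900×0.724 + (1−0.253)·(1−0.499)·m_A, so m_A = 1375.6/0.6258 = 2198.3 kg/h.
F10 = (1−0.499)×2198.3 + 2072.7 = 3174.1 kg/h.
Recycle F6 = (1−0.253)×3174.1 = 2371 kg/h.

2371 kg/h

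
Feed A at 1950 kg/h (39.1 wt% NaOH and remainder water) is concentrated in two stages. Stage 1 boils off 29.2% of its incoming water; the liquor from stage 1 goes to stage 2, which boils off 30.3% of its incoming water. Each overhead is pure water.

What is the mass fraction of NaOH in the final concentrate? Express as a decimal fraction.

0.565

water in feed = 1950×0.609 = 1187.5 kg/h.
After stage 1: water left = (1−0.292)×1187.5 = 840.79; stream total = 1603.2 kg/h.
After stage 2: water left = (1−0.303)×840.79 = 586.03; final concentrate = 1348.5 kg/h.
NaOH fraction = 762.45/1348.5 = 0.565.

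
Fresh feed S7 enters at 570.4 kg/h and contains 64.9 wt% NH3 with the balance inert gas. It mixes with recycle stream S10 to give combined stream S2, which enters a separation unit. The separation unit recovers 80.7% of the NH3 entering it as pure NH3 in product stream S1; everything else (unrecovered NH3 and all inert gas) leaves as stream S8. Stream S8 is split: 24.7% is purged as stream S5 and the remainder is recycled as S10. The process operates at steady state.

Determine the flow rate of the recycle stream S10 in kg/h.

inert gas enters only via S7 and leaves only via the purge: 570.4×0.351 = 0.247×(inert gas in S8), and the separation unit passes all inert gas, so inert gas in S2 = inert gas in S8 = 810.57 kg/h.
NH3 in S2: m_A = 570.4×0.649 + (1−0.247)·(1−0.807)·m_A, so m_A = 370.19/0.8547 = 433.14 kg/h.
S8 = (1−0.807)×433.14 + 810.57 = 894.16 kg/h.
Recycle S10 = (1−0.247)×894.16 = 673.31 kg/h.

673.3 kg/h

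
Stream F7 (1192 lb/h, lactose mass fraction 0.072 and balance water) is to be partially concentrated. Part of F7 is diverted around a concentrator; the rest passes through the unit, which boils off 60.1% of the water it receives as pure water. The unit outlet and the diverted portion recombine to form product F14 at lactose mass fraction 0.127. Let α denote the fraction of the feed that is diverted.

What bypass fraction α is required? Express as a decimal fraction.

0.224

All 1192×0.072 = 85.824 lb/h of lactose reaches F14, so F14 = 85.824/0.127 = 675.78 lb/h and vapour = 516.22 lb/h.
The evaporator receives (1−α)·1192 of feed at 0.928 water and removes 0.601 of that water:
0.601×0.928×(1−α)×1192 = 516.22
(1−α) = 516.22/664.81 = 0.7765;  α = 0.2235.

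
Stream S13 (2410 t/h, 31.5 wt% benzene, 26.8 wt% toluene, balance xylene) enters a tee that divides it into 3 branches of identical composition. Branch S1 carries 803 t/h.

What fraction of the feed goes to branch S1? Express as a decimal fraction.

Fraction to S1 = 803/2410 = 0.3332.

0.333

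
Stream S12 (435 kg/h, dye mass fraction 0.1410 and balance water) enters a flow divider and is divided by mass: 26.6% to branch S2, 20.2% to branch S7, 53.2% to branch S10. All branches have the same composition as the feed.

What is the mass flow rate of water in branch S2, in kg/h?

99.39 kg/h

Branch S2 total = 0.266×435 = 115.71 kg/h.
water in S2 = 0.859×115.71 = 99.395 kg/h.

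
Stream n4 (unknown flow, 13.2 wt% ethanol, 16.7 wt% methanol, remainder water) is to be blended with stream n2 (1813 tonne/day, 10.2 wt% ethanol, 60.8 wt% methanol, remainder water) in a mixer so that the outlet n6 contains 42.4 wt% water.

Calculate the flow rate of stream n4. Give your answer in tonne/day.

Let n4 be the unknown flow. Total out = 1813 + n4.
water balance: 525.77 + 0.701·n4 = 0.424·(1813 + n4)
(0.701 − 0.424)·n4 = 0.424×1813 − 525.77 = 242.94
n4 = 242.94 / 0.277 = 877.05 tonne/day

877 tonne/day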